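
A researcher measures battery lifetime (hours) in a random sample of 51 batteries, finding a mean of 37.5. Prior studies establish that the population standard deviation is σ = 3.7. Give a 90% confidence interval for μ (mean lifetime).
(36.65, 38.35)

z-interval (σ known):
z* = 1.645 for 90% confidence

Margin of error = z* · σ/√n = 1.645 · 3.7/√51 = 0.85

CI: (37.5 - 0.85, 37.5 + 0.85) = (36.65, 38.35)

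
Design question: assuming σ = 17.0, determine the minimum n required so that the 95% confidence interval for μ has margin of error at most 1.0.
n ≥ 1111

For margin E ≤ 1.0:
n ≥ (z* · σ / E)²
n ≥ (1.960 · 17.0 / 1.0)²
n ≥ 1110.22

Minimum n = 1111 (rounding up)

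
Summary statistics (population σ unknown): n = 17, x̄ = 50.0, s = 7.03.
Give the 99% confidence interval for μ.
(45.02, 54.98)

t-interval (σ unknown):
df = n - 1 = 16
t* = 2.921 for 99% confidence

Margin of error = t* · s/√n = 2.921 · 7.03/√17 = 4.98

CI: (45.02, 54.98)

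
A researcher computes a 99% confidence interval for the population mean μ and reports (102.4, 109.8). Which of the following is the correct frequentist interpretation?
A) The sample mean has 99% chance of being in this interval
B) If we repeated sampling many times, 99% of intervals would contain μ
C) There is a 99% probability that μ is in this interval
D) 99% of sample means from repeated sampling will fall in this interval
B

A) Wrong — x̄ is observed and sits in the interval by construction.
B) Correct — this is the frequentist long-run coverage interpretation.
C) Wrong — μ is fixed; the randomness lives in the interval, not in μ.
D) Wrong — coverage applies to intervals containing μ, not to future x̄ values.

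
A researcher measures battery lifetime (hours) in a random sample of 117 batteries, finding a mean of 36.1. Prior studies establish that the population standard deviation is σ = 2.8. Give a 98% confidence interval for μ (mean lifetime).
(35.50, 36.70)

z-interval (σ known):
z* = 2.326 for 98% confidence

Margin of error = z* · σ/√n = 2.326 · 2.8/√117 = 0.60

CI: (36.1 - 0.60, 36.1 + 0.60) = (35.50, 36.70)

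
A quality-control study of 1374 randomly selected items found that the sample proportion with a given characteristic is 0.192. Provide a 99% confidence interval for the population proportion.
(0.165, 0.219)

Proportion CI:
SE = √(p̂(1-p̂)/n) = √(0.192 · 0.808 / 1374) = 0.01063

z* = 2.576
Margin = z* · SE = 2.576 · 0.01063 = 0.0274

CI: 0.192 ± 0.0274 = (0.165, 0.219)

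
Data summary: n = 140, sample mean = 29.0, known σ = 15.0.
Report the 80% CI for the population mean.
(27.37, 30.63)

z-interval (σ known):
z* = 1.282 for 80% confidence

Margin of error = z* · σ/√n = 1.282 · 15.0/√140 = 1.63

CI: (29.0 - 1.63, 29.0 + 1.63) = (27.37, 30.63)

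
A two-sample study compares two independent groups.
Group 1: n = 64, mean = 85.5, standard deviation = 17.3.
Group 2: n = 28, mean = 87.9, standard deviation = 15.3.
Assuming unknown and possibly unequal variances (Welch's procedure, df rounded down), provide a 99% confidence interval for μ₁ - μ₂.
(-12.02, 7.22)

Difference: x̄₁ - x̄₂ = -2.40
SE = √(s₁²/n₁ + s₂²/n₂) = √(17.3²/64 + 15.3²/28) = 3.6106
df = 57.89 → 57 (Welch–Satterthwaite, rounded down)
t* = 2.665

CI: -2.40 ± 2.665 · 3.6106 = -2.40 ± 9.62 = (-12.02, 7.22)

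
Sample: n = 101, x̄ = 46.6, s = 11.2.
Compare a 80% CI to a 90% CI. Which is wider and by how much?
90% CI is wider by 0.82

df = 100
80% CI: t* = 1.290, (45.16, 48.04), width = 2 · t* · s/√n = 2.88
90% CI: t* = 1.660, (44.75, 48.45), width = 2 · t* · s/√n = 3.70

The 90% CI is wider by 3.70 - 2.88 = 0.82.
Higher confidence requires a wider interval.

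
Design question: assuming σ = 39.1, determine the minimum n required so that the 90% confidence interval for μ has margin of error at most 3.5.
n ≥ 338

For margin E ≤ 3.5:
n ≥ (z* · σ / E)²
n ≥ (1.645 · 39.1 / 3.5)²
n ≥ 337.71

Minimum n = 338 (rounding up)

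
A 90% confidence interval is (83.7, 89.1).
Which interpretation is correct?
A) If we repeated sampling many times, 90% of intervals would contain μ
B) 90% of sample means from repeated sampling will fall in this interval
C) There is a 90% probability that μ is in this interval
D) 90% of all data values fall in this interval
A

A) Correct — this is the frequentist long-run coverage interpretation.
B) Wrong — coverage applies to intervals containing μ, not to future x̄ values.
C) Wrong — μ is fixed; the randomness lives in the interval, not in μ.
D) Wrong — a CI is about the parameter μ, not individual data values.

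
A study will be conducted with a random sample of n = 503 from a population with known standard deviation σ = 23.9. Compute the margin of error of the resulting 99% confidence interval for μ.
Margin of error = 2.75

Margin of error = z* · σ/√n
= 2.576 · 23.9/√503
= 2.576 · 23.9/22.4277
= 2.75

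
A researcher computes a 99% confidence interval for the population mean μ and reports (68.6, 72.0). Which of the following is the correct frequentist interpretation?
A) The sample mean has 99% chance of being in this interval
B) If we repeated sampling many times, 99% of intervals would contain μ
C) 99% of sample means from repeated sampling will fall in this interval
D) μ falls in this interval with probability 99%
B

A) Wrong — x̄ is observed and sits in the interval by construction.
B) Correct — this is the frequentist long-run coverage interpretation.
C) Wrong — coverage applies to intervals containing μ, not to future x̄ values.
D) Wrong — μ is fixed; the randomness lives in the interval, not in μ.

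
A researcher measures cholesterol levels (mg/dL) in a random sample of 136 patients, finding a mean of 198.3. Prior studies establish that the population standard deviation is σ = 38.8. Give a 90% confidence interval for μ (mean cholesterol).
(192.83, 203.77)

z-interval (σ known):
z* = 1.645 for 90% confidence

Margin of error = z* · σ/√n = 1.645 · 38.8/√136 = 5.47

CI: (198.3 - 5.47, 198.3 + 5.47) = (192.83, 203.77)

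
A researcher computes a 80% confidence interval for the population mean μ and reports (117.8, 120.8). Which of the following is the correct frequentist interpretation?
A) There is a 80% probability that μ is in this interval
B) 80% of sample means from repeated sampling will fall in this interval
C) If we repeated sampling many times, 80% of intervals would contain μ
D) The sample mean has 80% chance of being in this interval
C

A) Wrong — μ is fixed; the randomness lives in the interval, not in μ.
B) Wrong — coverage applies to intervals containing μ, not to future x̄ values.
C) Correct — this is the frequentist long-run coverage interpretation.
D) Wrong — x̄ is observed and sits in the interval by construction.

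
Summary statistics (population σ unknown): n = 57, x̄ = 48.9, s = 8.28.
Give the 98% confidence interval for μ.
(46.27, 51.53)

t-interval (σ unknown):
df = n - 1 = 56
t* = 2.395 for 98% confidence

Margin of error = t* · s/√n = 2.395 · 8.28/√57 = 2.63

CI: (46.27, 51.53)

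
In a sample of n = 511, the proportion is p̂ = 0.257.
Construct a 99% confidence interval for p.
(0.207, 0.307)

Proportion CI:
SE = √(p̂(1-p̂)/n) = √(0.257 · 0.743 / 511) = 0.01933

z* = 2.576
Margin = z* · SE = 2.576 · 0.01933 = 0.0498

CI: 0.257 ± 0.0498 = (0.207, 0.307)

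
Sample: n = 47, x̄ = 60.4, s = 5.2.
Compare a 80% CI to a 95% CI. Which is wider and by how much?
95% CI is wider by 1.08

df = 46
80% CI: t* = 1.300, (59.41, 61.39), width = 2 · t* · s/√n = 1.97
95% CI: t* = 2.013, (58.87, 61.93), width = 2 · t* · s/√n = 3.05

The 95% CI is wider by 3.05 - 1.97 = 1.08.
Higher confidence requires a wider interval.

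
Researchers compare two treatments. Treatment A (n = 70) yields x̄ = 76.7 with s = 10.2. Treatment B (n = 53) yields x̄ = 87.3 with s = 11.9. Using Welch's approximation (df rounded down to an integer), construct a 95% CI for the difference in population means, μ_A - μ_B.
(-14.64, -6.56)

Difference: x̄₁ - x̄₂ = -10.60
SE = √(s₁²/n₁ + s₂²/n₂) = √(10.2²/70 + 11.9²/53) = 2.0392
df = 102.13 → 102 (Welch–Satterthwaite, rounded down)
t* = 1.983

CI: -10.60 ± 1.983 · 2.0392 = -10.60 ± 4.04 = (-14.64, -6.56)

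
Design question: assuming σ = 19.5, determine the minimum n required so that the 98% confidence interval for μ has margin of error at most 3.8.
n ≥ 143

For margin E ≤ 3.8:
n ≥ (z* · σ / E)²
n ≥ (2.326 · 19.5 / 3.8)²
n ≥ 142.47

Minimum n = 143 (rounding up)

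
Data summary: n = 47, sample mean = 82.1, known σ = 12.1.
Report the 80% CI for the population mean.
(79.84, 84.36)

z-interval (σ known):
z* = 1.282 for 80% confidence

Margin of error = z* · σ/√n = 1.282 · 12.1/√47 = 2.26

CI: (82.1 - 2.26, 82.1 + 2.26) = (79.84, 84.36)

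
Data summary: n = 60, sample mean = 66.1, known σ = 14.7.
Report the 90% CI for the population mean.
(62.98, 69.22)

z-interval (σ known):
z* = 1.645 for 90% confidence

Margin of error = z* · σ/√n = 1.645 · 14.7/√60 = 3.12

CI: (66.1 - 3.12, 66.1 + 3.12) = (62.98, 69.22)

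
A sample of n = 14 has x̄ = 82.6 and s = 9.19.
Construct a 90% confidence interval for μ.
(78.25, 86.95)

t-interval (σ unknown):
df = n - 1 = 13
t* = 1.771 for 90% confidence

Margin of error = t* · s/√n = 1.771 · 9.19/√14 = 4.35

CI: (78.25, 86.95)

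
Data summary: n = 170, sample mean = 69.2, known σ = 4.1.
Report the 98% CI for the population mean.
(68.47, 69.93)

z-interval (σ known):
z* = 2.326 for 98% confidence

Margin of error = z* · σ/√n = 2.326 · 4.1/√170 = 0.73

CI: (69.2 - 0.73, 69.2 + 0.73) = (68.47, 69.93)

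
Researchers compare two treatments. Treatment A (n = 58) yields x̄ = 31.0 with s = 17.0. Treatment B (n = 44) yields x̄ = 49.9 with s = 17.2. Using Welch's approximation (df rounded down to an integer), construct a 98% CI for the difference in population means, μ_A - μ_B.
(-27.00, -10.80)

Difference: x̄₁ - x̄₂ = -18.90
SE = √(s₁²/n₁ + s₂²/n₂) = √(17.0²/58 + 17.2²/44) = 3.4215
df = 92.16 → 92 (Welch–Satterthwaite, rounded down)
t* = 2.368

CI: -18.90 ± 2.368 · 3.4215 = -18.90 ± 8.10 = (-27.00, -10.80)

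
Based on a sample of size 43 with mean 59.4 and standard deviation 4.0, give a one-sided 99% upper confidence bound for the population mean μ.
μ ≤ 60.87

Upper bound (one-sided):
t* = 2.418 (one-sided for 99%)
Upper bound = x̄ + t* · s/√n = 59.4 + 2.418 · 4.0/√43 = 60.87

We are 99% confident that μ ≤ 60.87.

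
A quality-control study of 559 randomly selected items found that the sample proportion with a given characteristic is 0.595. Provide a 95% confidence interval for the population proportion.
(0.554, 0.636)

Proportion CI:
SE = √(p̂(1-p̂)/n) = √(0.595 · 0.405 / 559) = 0.02076

z* = 1.960
Margin = z* · SE = 1.960 · 0.02076 = 0.0407

CI: 0.595 ± 0.0407 = (0.554, 0.636)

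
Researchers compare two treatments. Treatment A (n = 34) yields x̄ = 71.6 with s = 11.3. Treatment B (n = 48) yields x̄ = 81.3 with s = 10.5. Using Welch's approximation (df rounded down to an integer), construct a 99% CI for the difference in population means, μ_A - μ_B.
(-16.22, -3.18)

Difference: x̄₁ - x̄₂ = -9.70
SE = √(s₁²/n₁ + s₂²/n₂) = √(11.3²/34 + 10.5²/48) = 2.4602
df = 67.88 → 67 (Welch–Satterthwaite, rounded down)
t* = 2.651

CI: -9.70 ± 2.651 · 2.4602 = -9.70 ± 6.52 = (-16.22, -3.18)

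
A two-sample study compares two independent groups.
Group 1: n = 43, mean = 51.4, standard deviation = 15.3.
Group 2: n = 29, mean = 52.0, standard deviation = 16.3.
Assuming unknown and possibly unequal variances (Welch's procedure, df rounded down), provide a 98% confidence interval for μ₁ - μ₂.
(-9.75, 8.55)

Difference: x̄₁ - x̄₂ = -0.60
SE = √(s₁²/n₁ + s₂²/n₂) = √(15.3²/43 + 16.3²/29) = 3.8217
df = 57.60 → 57 (Welch–Satterthwaite, rounded down)
t* = 2.394

CI: -0.60 ± 2.394 · 3.8217 = -0.60 ± 9.15 = (-9.75, 8.55)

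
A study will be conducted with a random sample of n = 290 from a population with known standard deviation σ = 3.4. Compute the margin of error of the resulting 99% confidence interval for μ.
Margin of error = 0.51

Margin of error = z* · σ/√n
= 2.576 · 3.4/√290
= 2.576 · 3.4/17.0294
= 0.51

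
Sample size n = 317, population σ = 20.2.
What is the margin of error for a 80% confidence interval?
Margin of error = 1.45

Margin of error = z* · σ/√n
= 1.282 · 20.2/√317
= 1.282 · 20.2/17.8045
= 1.45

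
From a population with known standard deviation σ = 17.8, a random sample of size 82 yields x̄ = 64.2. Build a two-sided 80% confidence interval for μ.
(61.68, 66.72)

z-interval (σ known):
z* = 1.282 for 80% confidence

Margin of error = z* · σ/√n = 1.282 · 17.8/√82 = 2.52

CI: (64.2 - 2.52, 64.2 + 2.52) = (61.68, 66.72)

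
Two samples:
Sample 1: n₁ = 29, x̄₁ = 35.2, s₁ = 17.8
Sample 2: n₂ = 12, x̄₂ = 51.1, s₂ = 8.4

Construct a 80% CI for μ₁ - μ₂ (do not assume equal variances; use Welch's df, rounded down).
(-21.25, -10.55)

Difference: x̄₁ - x̄₂ = -15.90
SE = √(s₁²/n₁ + s₂²/n₂) = √(17.8²/29 + 8.4²/12) = 4.0995
df = 38.13 → 38 (Welch–Satterthwaite, rounded down)
t* = 1.304

CI: -15.90 ± 1.304 · 4.0995 = -15.90 ± 5.35 = (-21.25, -10.55)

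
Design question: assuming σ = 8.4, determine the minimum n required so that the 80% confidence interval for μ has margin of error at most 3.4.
n ≥ 11

For margin E ≤ 3.4:
n ≥ (z* · σ / E)²
n ≥ (1.282 · 8.4 / 3.4)²
n ≥ 10.03

Minimum n = 11 (rounding up)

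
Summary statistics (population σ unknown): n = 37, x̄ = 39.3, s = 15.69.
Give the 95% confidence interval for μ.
(34.07, 44.53)

t-interval (σ unknown):
df = n - 1 = 36
t* = 2.028 for 95% confidence

Margin of error = t* · s/√n = 2.028 · 15.69/√37 = 5.23

CI: (34.07, 44.53)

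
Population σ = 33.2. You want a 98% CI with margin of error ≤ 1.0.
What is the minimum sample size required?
n ≥ 5964

For margin E ≤ 1.0:
n ≥ (z* · σ / E)²
n ≥ (2.326 · 33.2 / 1.0)²
n ≥ 5963.42

Minimum n = 5964 (rounding up)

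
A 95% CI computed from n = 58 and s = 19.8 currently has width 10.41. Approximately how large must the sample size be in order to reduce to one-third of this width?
n ≈ 522

CI width ∝ 1/√n
To reduce width by factor 3, need √n to grow by 3 → need 3² = 9 times as many samples.

Current: n = 58, width = 10.41
New: n = 522, width ≈ 3.41

Width reduced by factor of 10.41/3.41 = 3.05.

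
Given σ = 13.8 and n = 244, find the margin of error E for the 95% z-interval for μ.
Margin of error = 1.73

Margin of error = z* · σ/√n
= 1.960 · 13.8/√244
= 1.960 · 13.8/15.6205
= 1.73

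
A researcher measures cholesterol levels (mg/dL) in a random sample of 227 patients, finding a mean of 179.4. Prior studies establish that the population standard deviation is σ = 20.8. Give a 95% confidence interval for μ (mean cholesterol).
(176.69, 182.11)

z-interval (σ known):
z* = 1.960 for 95% confidence

Margin of error = z* · σ/√n = 1.960 · 20.8/√227 = 2.71

CI: (179.4 - 2.71, 179.4 + 2.71) = (176.69, 182.11)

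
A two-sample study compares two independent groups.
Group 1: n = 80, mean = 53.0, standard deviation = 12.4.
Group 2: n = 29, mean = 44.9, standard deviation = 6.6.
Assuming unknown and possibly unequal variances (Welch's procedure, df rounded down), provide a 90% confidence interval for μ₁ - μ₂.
(5.02, 11.18)

Difference: x̄₁ - x̄₂ = 8.10
SE = √(s₁²/n₁ + s₂²/n₂) = √(12.4²/80 + 6.6²/29) = 1.8504
df = 92.07 → 92 (Welch–Satterthwaite, rounded down)
t* = 1.662

CI: 8.10 ± 1.662 · 1.8504 = 8.10 ± 3.08 = (5.02, 11.18)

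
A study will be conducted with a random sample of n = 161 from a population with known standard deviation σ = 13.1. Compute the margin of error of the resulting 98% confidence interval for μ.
Margin of error = 2.40

Margin of error = z* · σ/√n
= 2.326 · 13.1/√161
= 2.326 · 13.1/12.6886
= 2.40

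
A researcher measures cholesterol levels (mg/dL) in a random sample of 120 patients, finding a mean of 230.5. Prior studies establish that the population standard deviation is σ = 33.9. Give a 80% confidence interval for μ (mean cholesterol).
(226.53, 234.47)

z-interval (σ known):
z* = 1.282 for 80% confidence

Margin of error = z* · σ/√n = 1.282 · 33.9/√120 = 3.97

CI: (230.5 - 3.97, 230.5 + 3.97) = (226.53, 234.47)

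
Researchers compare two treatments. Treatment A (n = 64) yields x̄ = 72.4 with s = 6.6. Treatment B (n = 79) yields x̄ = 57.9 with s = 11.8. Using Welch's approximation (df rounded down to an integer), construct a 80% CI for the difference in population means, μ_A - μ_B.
(12.49, 16.51)

Difference: x̄₁ - x̄₂ = 14.50
SE = √(s₁²/n₁ + s₂²/n₂) = √(6.6²/64 + 11.8²/79) = 1.5631
df = 126.51 → 126 (Welch–Satterthwaite, rounded down)
t* = 1.288

CI: 14.50 ± 1.288 · 1.5631 = 14.50 ± 2.01 = (12.49, 16.51)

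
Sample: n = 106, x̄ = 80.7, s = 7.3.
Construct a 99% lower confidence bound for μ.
μ ≥ 79.03

Lower bound (one-sided):
t* = 2.362 (one-sided for 99%)
Lower bound = x̄ - t* · s/√n = 80.7 - 2.362 · 7.3/√106 = 79.03

We are 99% confident that μ ≥ 79.03.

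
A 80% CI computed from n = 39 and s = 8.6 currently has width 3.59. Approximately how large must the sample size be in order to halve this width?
n ≈ 156

CI width ∝ 1/√n
To reduce width by factor 2, need √n to grow by 2 → need 2² = 4 times as many samples.

Current: n = 39, width = 3.59
New: n = 156, width ≈ 1.77

Width reduced by factor of 3.59/1.77 = 2.03.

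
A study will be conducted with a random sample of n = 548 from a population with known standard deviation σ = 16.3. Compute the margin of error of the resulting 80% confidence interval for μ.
Margin of error = 0.89

Margin of error = z* · σ/√n
= 1.282 · 16.3/√548
= 1.282 · 16.3/23.4094
= 0.89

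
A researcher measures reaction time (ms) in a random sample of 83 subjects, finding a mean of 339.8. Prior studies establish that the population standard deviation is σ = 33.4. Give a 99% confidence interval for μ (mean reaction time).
(330.36, 349.24)

z-interval (σ known):
z* = 2.576 for 99% confidence

Margin of error = z* · σ/√n = 2.576 · 33.4/√83 = 9.44

CI: (339.8 - 9.44, 339.8 + 9.44) = (330.36, 349.24)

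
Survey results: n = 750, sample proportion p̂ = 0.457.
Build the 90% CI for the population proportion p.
(0.427, 0.487)

Proportion CI:
SE = √(p̂(1-p̂)/n) = √(0.457 · 0.543 / 750) = 0.01819

z* = 1.645
Margin = z* · SE = 1.645 · 0.01819 = 0.0299

CI: 0.457 ± 0.0299 = (0.427, 0.487)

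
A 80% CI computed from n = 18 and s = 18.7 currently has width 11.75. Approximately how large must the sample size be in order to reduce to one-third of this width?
n ≈ 162

CI width ∝ 1/√n
To reduce width by factor 3, need √n to grow by 3 → need 3² = 9 times as many samples.

Current: n = 18, width = 11.75
New: n = 162, width ≈ 3.78

Width reduced by factor of 11.75/3.78 = 3.11.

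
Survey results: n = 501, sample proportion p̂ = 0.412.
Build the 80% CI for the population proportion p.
(0.384, 0.440)

Proportion CI:
SE = √(p̂(1-p̂)/n) = √(0.412 · 0.588 / 501) = 0.02199

z* = 1.282
Margin = z* · SE = 1.282 · 0.02199 = 0.0282

CI: 0.412 ± 0.0282 = (0.384, 0.440)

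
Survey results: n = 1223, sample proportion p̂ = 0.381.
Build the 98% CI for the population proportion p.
(0.349, 0.413)

Proportion CI:
SE = √(p̂(1-p̂)/n) = √(0.381 · 0.619 / 1223) = 0.01389

z* = 2.326
Margin = z* · SE = 2.326 · 0.01389 = 0.0323

CI: 0.381 ± 0.0323 = (0.349, 0.413)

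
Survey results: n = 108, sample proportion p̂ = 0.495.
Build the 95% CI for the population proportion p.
(0.401, 0.589)

Proportion CI:
SE = √(p̂(1-p̂)/n) = √(0.495 · 0.505 / 108) = 0.04811

z* = 1.960
Margin = z* · SE = 1.960 · 0.04811 = 0.0943

CI: 0.495 ± 0.0943 = (0.401, 0.589)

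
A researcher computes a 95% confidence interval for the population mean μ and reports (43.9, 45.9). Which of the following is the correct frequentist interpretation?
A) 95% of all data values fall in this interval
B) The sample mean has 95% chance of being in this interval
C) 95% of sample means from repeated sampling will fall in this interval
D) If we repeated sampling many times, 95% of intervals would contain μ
D

A) Wrong — a CI is about the parameter μ, not individual data values.
B) Wrong — x̄ is observed and sits in the interval by construction.
C) Wrong — coverage applies to intervals containing μ, not to future x̄ values.
D) Correct — this is the frequentist long-run coverage interpretation.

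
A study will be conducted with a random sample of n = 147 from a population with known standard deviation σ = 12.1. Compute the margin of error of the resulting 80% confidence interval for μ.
Margin of error = 1.28

Margin of error = z* · σ/√n
= 1.282 · 12.1/√147
= 1.282 · 12.1/12.1244
= 1.28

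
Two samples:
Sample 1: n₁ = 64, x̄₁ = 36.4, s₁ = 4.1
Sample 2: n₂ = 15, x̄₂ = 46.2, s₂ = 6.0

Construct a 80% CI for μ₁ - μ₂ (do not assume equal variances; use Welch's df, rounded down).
(-11.98, -7.62)

Difference: x̄₁ - x̄₂ = -9.80
SE = √(s₁²/n₁ + s₂²/n₂) = √(4.1²/64 + 6.0²/15) = 1.6318
df = 17.19 → 17 (Welch–Satterthwaite, rounded down)
t* = 1.333

CI: -9.80 ± 1.333 · 1.6318 = -9.80 ± 2.18 = (-11.98, -7.62)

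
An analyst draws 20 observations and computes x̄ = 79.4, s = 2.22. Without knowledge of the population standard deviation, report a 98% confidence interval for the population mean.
(78.14, 80.66)

t-interval (σ unknown):
df = n - 1 = 19
t* = 2.539 for 98% confidence

Margin of error = t* · s/√n = 2.539 · 2.22/√20 = 1.26

CI: (78.14, 80.66)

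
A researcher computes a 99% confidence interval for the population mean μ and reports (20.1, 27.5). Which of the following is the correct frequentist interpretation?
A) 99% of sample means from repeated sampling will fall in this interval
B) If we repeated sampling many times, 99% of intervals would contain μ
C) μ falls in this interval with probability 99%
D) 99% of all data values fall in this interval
B

A) Wrong — coverage applies to intervals containing μ, not to future x̄ values.
B) Correct — this is the frequentist long-run coverage interpretation.
C) Wrong — μ is fixed; the randomness lives in the interval, not in μ.
D) Wrong — a CI is about the parameter μ, not individual data values.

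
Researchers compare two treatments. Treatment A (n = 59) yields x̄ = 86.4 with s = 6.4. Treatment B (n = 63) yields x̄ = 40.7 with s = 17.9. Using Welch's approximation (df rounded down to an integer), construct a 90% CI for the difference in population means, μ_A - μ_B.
(41.70, 49.70)

Difference: x̄₁ - x̄₂ = 45.70
SE = √(s₁²/n₁ + s₂²/n₂) = √(6.4²/59 + 17.9²/63) = 2.4042
df = 78.52 → 78 (Welch–Satterthwaite, rounded down)
t* = 1.665

CI: 45.70 ± 1.665 · 2.4042 = 45.70 ± 4.00 = (41.70, 49.70)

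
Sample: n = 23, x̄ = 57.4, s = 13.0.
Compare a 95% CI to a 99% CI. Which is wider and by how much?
99% CI is wider by 4.04

df = 22
95% CI: t* = 2.074, (51.78, 63.02), width = 2 · t* · s/√n = 11.24
99% CI: t* = 2.819, (49.76, 65.04), width = 2 · t* · s/√n = 15.28

The 99% CI is wider by 15.28 - 11.24 = 4.04.
Higher confidence requires a wider interval.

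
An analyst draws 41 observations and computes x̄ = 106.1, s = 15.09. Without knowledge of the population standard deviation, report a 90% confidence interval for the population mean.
(102.13, 110.07)

t-interval (σ unknown):
df = n - 1 = 40
t* = 1.684 for 90% confidence

Margin of error = t* · s/√n = 1.684 · 15.09/√41 = 3.97

CI: (102.13, 110.07)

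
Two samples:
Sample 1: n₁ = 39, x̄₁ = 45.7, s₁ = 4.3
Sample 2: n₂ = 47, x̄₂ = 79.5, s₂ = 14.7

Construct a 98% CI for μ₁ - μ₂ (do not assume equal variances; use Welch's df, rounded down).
(-39.20, -28.40)

Difference: x̄₁ - x̄₂ = -33.80
SE = √(s₁²/n₁ + s₂²/n₂) = √(4.3²/39 + 14.7²/47) = 2.2521
df = 55.26 → 55 (Welch–Satterthwaite, rounded down)
t* = 2.396

CI: -33.80 ± 2.396 · 2.2521 = -33.80 ± 5.40 = (-39.20, -28.40)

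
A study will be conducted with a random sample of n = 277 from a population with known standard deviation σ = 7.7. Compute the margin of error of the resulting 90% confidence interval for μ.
Margin of error = 0.76

Margin of error = z* · σ/√n
= 1.645 · 7.7/√277
= 1.645 · 7.7/16.6433
= 0.76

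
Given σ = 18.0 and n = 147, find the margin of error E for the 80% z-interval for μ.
Margin of error = 1.90

Margin of error = z* · σ/√n
= 1.282 · 18.0/√147
= 1.282 · 18.0/12.1244
= 1.90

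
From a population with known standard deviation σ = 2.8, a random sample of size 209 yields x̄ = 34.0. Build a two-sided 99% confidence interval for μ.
(33.50, 34.50)

z-interval (σ known):
z* = 2.576 for 99% confidence

Margin of error = z* · σ/√n = 2.576 · 2.8/√209 = 0.50

CI: (34.0 - 0.50, 34.0 + 0.50) = (33.50, 34.50)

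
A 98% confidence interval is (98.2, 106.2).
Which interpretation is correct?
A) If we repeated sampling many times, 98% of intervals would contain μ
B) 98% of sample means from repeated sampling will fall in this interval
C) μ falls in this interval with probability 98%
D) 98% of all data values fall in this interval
A

A) Correct — this is the frequentist long-run coverage interpretation.
B) Wrong — coverage applies to intervals containing μ, not to future x̄ values.
C) Wrong — μ is fixed; the randomness lives in the interval, not in μ.
D) Wrong — a CI is about the parameter μ, not individual data values.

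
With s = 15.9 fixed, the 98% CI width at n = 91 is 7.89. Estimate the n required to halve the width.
n ≈ 364

CI width ∝ 1/√n
To reduce width by factor 2, need √n to grow by 2 → need 2² = 4 times as many samples.

Current: n = 91, width = 7.89
New: n = 364, width ≈ 3.90

Width reduced by factor of 7.89/3.90 = 2.02.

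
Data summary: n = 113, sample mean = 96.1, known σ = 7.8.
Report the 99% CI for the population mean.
(94.21, 97.99)

z-interval (σ known):
z* = 2.576 for 99% confidence

Margin of error = z* · σ/√n = 2.576 · 7.8/√113 = 1.89

CI: (96.1 - 1.89, 96.1 + 1.89) = (94.21, 97.99)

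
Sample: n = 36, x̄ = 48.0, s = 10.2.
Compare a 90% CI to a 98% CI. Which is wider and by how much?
98% CI is wider by 2.54

df = 35
90% CI: t* = 1.690, (45.13, 50.87), width = 2 · t* · s/√n = 5.75
98% CI: t* = 2.438, (43.86, 52.14), width = 2 · t* · s/√n = 8.29

The 98% CI is wider by 8.29 - 5.75 = 2.54.
Higher confidence requires a wider interval.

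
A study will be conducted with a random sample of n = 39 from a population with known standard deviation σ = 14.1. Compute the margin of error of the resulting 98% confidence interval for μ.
Margin of error = 5.25

Margin of error = z* · σ/√n
= 2.326 · 14.1/√39
= 2.326 · 14.1/6.2450
= 5.25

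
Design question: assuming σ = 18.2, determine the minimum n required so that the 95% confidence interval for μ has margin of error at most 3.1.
n ≥ 133

For margin E ≤ 3.1:
n ≥ (z* · σ / E)²
n ≥ (1.960 · 18.2 / 3.1)²
n ≥ 132.41

Minimum n = 133 (rounding up)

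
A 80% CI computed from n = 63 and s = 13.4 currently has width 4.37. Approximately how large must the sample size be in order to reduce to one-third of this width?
n ≈ 567

CI width ∝ 1/√n
To reduce width by factor 3, need √n to grow by 3 → need 3² = 9 times as many samples.

Current: n = 63, width = 4.37
New: n = 567, width ≈ 1.44

Width reduced by factor of 4.37/1.44 = 3.03.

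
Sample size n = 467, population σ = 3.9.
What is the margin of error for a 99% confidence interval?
Margin of error = 0.46

Margin of error = z* · σ/√n
= 2.576 · 3.9/√467
= 2.576 · 3.9/21.6102
= 0.46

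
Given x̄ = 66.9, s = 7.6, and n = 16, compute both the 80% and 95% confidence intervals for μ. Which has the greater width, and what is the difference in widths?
95% CI is wider by 3.00

df = 15
80% CI: t* = 1.341, (64.35, 69.45), width = 2 · t* · s/√n = 5.10
95% CI: t* = 2.131, (62.85, 70.95), width = 2 · t* · s/√n = 8.10

The 95% CI is wider by 8.10 - 5.10 = 3.00.
Higher confidence requires a wider interval.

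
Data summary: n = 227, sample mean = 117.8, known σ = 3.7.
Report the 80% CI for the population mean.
(117.49, 118.11)

z-interval (σ known):
z* = 1.282 for 80% confidence

Margin of error = z* · σ/√n = 1.282 · 3.7/√227 = 0.31

CI: (117.8 - 0.31, 117.8 + 0.31) = (117.49, 118.11)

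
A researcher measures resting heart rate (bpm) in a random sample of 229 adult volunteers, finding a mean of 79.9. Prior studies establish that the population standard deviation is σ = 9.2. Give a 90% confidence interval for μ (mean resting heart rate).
(78.90, 80.90)

z-interval (σ known):
z* = 1.645 for 90% confidence

Margin of error = z* · σ/√n = 1.645 · 9.2/√229 = 1.00

CI: (79.9 - 1.00, 79.9 + 1.00) = (78.90, 80.90)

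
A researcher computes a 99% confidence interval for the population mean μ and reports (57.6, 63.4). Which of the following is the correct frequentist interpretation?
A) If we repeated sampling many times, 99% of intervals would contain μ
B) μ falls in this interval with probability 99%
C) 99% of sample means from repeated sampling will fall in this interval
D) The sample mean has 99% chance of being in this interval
A

A) Correct — this is the frequentist long-run coverage interpretation.
B) Wrong — μ is fixed; the randomness lives in the interval, not in μ.
C) Wrong — coverage applies to intervals containing μ, not to future x̄ values.
D) Wrong — x̄ is observed and sits in the interval by construction.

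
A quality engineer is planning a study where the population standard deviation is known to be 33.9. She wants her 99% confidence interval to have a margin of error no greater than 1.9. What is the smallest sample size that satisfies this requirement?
n ≥ 2113

For margin E ≤ 1.9:
n ≥ (z* · σ / E)²
n ≥ (2.576 · 33.9 / 1.9)²
n ≥ 2112.44

Minimum n = 2113 (rounding up)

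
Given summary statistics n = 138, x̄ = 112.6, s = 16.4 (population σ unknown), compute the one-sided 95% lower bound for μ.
μ ≥ 110.29

Lower bound (one-sided):
t* = 1.656 (one-sided for 95%)
Lower bound = x̄ - t* · s/√n = 112.6 - 1.656 · 16.4/√138 = 110.29

We are 95% confident that μ ≥ 110.29.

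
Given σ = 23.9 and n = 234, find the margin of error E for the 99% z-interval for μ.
Margin of error = 4.02

Margin of error = z* · σ/√n
= 2.576 · 23.9/√234
= 2.576 · 23.9/15.2971
= 4.02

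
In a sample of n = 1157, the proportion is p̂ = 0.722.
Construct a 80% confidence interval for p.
(0.705, 0.739)

Proportion CI:
SE = √(p̂(1-p̂)/n) = √(0.722 · 0.278 / 1157) = 0.01317

z* = 1.282
Margin = z* · SE = 1.282 · 0.01317 = 0.0169

CI: 0.722 ± 0.0169 = (0.705, 0.739)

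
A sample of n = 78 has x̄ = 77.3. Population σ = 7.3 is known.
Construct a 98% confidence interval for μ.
(75.38, 79.22)

z-interval (σ known):
z* = 2.326 for 98% confidence

Margin of error = z* · σ/√n = 2.326 · 7.3/√78 = 1.92

CI: (77.3 - 1.92, 77.3 + 1.92) = (75.38, 79.22)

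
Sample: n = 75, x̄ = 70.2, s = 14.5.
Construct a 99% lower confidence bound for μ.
μ ≥ 66.22

Lower bound (one-sided):
t* = 2.378 (one-sided for 99%)
Lower bound = x̄ - t* · s/√n = 70.2 - 2.378 · 14.5/√75 = 66.22

We are 99% confident that μ ≥ 66.22.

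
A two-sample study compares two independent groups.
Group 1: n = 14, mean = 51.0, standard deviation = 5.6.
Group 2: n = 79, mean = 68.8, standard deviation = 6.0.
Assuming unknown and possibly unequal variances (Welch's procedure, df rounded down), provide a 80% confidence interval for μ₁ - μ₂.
(-19.98, -15.62)

Difference: x̄₁ - x̄₂ = -17.80
SE = √(s₁²/n₁ + s₂²/n₂) = √(5.6²/14 + 6.0²/79) = 1.6419
df = 18.70 → 18 (Welch–Satterthwaite, rounded down)
t* = 1.330

CI: -17.80 ± 1.330 · 1.6419 = -17.80 ± 2.18 = (-19.98, -15.62)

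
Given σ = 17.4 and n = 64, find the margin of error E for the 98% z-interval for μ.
Margin of error = 5.06

Margin of error = z* · σ/√n
= 2.326 · 17.4/√64
= 2.326 · 17.4/8.0000
= 5.06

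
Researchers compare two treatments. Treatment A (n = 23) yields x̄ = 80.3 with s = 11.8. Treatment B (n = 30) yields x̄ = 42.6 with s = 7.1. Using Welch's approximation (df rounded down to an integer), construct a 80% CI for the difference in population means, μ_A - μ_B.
(34.06, 41.34)

Difference: x̄₁ - x̄₂ = 37.70
SE = √(s₁²/n₁ + s₂²/n₂) = √(11.8²/23 + 7.1²/30) = 2.7811
df = 33.92 → 33 (Welch–Satterthwaite, rounded down)
t* = 1.308

CI: 37.70 ± 1.308 · 2.7811 = 37.70 ± 3.64 = (34.06, 41.34)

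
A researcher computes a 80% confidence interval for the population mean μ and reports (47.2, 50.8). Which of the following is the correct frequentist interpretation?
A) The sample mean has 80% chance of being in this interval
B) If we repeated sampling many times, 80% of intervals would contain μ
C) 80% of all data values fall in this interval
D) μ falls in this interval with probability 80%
B

A) Wrong — x̄ is observed and sits in the interval by construction.
B) Correct — this is the frequentist long-run coverage interpretation.
C) Wrong — a CI is about the parameter μ, not individual data values.
D) Wrong — μ is fixed; the randomness lives in the interval, not in μ.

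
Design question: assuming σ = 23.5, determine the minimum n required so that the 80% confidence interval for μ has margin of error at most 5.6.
n ≥ 29

For margin E ≤ 5.6:
n ≥ (z* · σ / E)²
n ≥ (1.282 · 23.5 / 5.6)²
n ≥ 28.94

Minimum n = 29 (rounding up)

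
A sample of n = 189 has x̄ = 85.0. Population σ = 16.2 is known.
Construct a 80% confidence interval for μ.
(83.49, 86.51)

z-interval (σ known):
z* = 1.282 for 80% confidence

Margin of error = z* · σ/√n = 1.282 · 16.2/√189 = 1.51

CI: (85.0 - 1.51, 85.0 + 1.51) = (83.49, 86.51)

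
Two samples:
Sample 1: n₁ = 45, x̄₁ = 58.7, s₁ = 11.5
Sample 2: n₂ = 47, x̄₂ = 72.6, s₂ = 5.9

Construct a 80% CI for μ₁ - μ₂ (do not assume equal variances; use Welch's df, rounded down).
(-16.38, -11.42)

Difference: x̄₁ - x̄₂ = -13.90
SE = √(s₁²/n₁ + s₂²/n₂) = √(11.5²/45 + 5.9²/47) = 1.9182
df = 65.02 → 65 (Welch–Satterthwaite, rounded down)
t* = 1.295

CI: -13.90 ± 1.295 · 1.9182 = -13.90 ± 2.48 = (-16.38, -11.42)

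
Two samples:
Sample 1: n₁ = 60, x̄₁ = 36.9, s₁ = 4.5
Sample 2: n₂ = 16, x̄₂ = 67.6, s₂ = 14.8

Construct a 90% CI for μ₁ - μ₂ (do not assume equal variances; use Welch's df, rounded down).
(-37.27, -24.13)

Difference: x̄₁ - x̄₂ = -30.70
SE = √(s₁²/n₁ + s₂²/n₂) = √(4.5²/60 + 14.8²/16) = 3.7453
df = 15.75 → 15 (Welch–Satterthwaite, rounded down)
t* = 1.753

CI: -30.70 ± 1.753 · 3.7453 = -30.70 ± 6.57 = (-37.27, -24.13)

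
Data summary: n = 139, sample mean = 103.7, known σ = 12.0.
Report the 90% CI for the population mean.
(102.03, 105.37)

z-interval (σ known):
z* = 1.645 for 90% confidence

Margin of error = z* · σ/√n = 1.645 · 12.0/√139 = 1.67

CI: (103.7 - 1.67, 103.7 + 1.67) = (102.03, 105.37)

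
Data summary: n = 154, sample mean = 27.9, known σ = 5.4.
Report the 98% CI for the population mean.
(26.89, 28.91)

z-interval (σ known):
z* = 2.326 for 98% confidence

Margin of error = z* · σ/√n = 2.326 · 5.4/√154 = 1.01

CI: (27.9 - 1.01, 27.9 + 1.01) = (26.89, 28.91)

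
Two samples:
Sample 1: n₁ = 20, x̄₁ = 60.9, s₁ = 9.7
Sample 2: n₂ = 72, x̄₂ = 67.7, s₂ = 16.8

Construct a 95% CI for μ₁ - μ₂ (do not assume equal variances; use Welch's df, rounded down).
(-12.69, -0.91)

Difference: x̄₁ - x̄₂ = -6.80
SE = √(s₁²/n₁ + s₂²/n₂) = √(9.7²/20 + 16.8²/72) = 2.9367
df = 53.85 → 53 (Welch–Satterthwaite, rounded down)
t* = 2.006

CI: -6.80 ± 2.006 · 2.9367 = -6.80 ± 5.89 = (-12.69, -0.91)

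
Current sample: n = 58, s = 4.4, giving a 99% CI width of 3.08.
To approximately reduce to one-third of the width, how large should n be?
n ≈ 522

CI width ∝ 1/√n
To reduce width by factor 3, need √n to grow by 3 → need 3² = 9 times as many samples.

Current: n = 58, width = 3.08
New: n = 522, width ≈ 1.00

Width reduced by factor of 3.08/1.00 = 3.08.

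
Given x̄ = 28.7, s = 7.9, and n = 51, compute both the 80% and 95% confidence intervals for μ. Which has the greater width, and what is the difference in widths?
95% CI is wider by 1.57

df = 50
80% CI: t* = 1.299, (27.26, 30.14), width = 2 · t* · s/√n = 2.87
95% CI: t* = 2.009, (26.48, 30.92), width = 2 · t* · s/√n = 4.44

The 95% CI is wider by 4.44 - 2.87 = 1.57.
Higher confidence requires a wider interval.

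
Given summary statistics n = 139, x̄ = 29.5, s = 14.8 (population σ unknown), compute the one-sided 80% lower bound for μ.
μ ≥ 28.44

Lower bound (one-sided):
t* = 0.844 (one-sided for 80%)
Lower bound = x̄ - t* · s/√n = 29.5 - 0.844 · 14.8/√139 = 28.44

We are 80% confident that μ ≥ 28.44.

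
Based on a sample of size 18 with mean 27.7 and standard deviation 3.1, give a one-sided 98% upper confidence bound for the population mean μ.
μ ≤ 29.33

Upper bound (one-sided):
t* = 2.224 (one-sided for 98%)
Upper bound = x̄ + t* · s/√n = 27.7 + 2.224 · 3.1/√18 = 29.33

We are 98% confident that μ ≤ 29.33.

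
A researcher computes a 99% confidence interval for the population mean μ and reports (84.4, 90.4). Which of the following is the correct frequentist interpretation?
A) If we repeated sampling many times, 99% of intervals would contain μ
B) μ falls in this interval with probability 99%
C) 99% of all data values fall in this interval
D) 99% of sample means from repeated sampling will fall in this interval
A

A) Correct — this is the frequentist long-run coverage interpretation.
B) Wrong — μ is fixed; the randomness lives in the interval, not in μ.
C) Wrong — a CI is about the parameter μ, not individual data values.
D) Wrong — coverage applies to intervals containing μ, not to future x̄ values.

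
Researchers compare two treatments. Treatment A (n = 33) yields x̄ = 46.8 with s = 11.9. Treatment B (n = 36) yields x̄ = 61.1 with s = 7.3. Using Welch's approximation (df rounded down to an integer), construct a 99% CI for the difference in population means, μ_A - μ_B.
(-20.72, -7.88)

Difference: x̄₁ - x̄₂ = -14.30
SE = √(s₁²/n₁ + s₂²/n₂) = √(11.9²/33 + 7.3²/36) = 2.4024
df = 52.21 → 52 (Welch–Satterthwaite, rounded down)
t* = 2.674

CI: -14.30 ± 2.674 · 2.4024 = -14.30 ± 6.42 = (-20.72, -7.88)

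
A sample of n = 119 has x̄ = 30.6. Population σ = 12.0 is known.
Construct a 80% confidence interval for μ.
(29.19, 32.01)

z-interval (σ known):
z* = 1.282 for 80% confidence

Margin of error = z* · σ/√n = 1.282 · 12.0/√119 = 1.41

CI: (30.6 - 1.41, 30.6 + 1.41) = (29.19, 32.01)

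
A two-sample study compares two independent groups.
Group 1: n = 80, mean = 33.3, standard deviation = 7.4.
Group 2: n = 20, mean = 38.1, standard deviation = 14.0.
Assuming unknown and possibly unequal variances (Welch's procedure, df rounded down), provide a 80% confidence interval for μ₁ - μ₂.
(-9.08, -0.52)

Difference: x̄₁ - x̄₂ = -4.80
SE = √(s₁²/n₁ + s₂²/n₂) = √(7.4²/80 + 14.0²/20) = 3.2380
df = 21.72 → 21 (Welch–Satterthwaite, rounded down)
t* = 1.323

CI: -4.80 ± 1.323 · 3.2380 = -4.80 ± 4.28 = (-9.08, -0.52)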